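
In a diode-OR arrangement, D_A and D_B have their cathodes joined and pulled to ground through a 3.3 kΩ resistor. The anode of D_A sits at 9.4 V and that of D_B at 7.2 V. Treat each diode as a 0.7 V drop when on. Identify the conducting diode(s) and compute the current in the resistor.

Only D_A conducts; I_R ≈ 2.6 mA

Assume both conduct. Then node N would need to be at both 9.4−0.7 = 8.7 V and 7.2−0.7 = 6.5 V, which is impossible.
Assume only D_A conducts: V_N = 9.4 − 0.7 = 8.7 V, so I_R = 8.7/3.3 = 2.64 mA.
Check D_B: its anode-to-cathode voltage is 7.2 − 8.7 = -1.5 V < 0.7 V, so it is off. The assumption is consistent.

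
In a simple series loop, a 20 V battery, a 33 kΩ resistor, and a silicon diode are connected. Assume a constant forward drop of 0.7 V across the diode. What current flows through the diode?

I ≈ 0.58 mA

KVL around the loop: 20 = V_D + I·R = 0.7 + I × 33 kΩ.
So I = (20 − 0.7) / 33 kΩ = 19.3 / 33 = 0.585 mA.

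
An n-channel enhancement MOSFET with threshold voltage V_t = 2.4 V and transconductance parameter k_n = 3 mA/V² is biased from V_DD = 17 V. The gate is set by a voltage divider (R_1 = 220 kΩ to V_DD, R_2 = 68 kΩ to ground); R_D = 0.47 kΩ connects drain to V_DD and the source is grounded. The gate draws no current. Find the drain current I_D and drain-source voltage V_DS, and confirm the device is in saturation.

V_G = V_DD·R_2/(R_1+R_2) = 17×68/288 = 4.01 V. With the source grounded, V_GS = V_G = 4.01 V.
Assume saturation: I_D = (k_n/2)(V_GS − V_t)² = (3/2)×(4.01 − 2.4)² = 1.5×1.61² = 3.91 mA.
V_DS = V_DD − I_D·R_D = 17 − 3.91×0.47 = 15.2 V.
Saturation requires V_DS ≥ V_GS − V_t = 1.61 V; 15.2 ≥ 1.61 ✓.

I_D ≈ 3.9 mA, V_DS ≈ 15 V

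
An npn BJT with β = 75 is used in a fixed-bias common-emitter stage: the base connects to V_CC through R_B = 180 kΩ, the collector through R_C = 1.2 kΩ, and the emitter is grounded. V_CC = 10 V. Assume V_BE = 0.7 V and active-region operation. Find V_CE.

Base loop: V_CC = I_B·R_B + V_BE, so I_B = (10 − 0.7)/180 kΩ = 0.0517 mA.
In the active region I_C = β·I_B = 75 × 0.0517 = 3.88 mA.
Collector loop: V_CE = V_CC − I_C·R_C = 10 − 3.88×1.2 = 5.35 V.
Since V_CE = 5.35 V > V_CE(sat) ≈ 0.2 V, the transistor is in the active region as assumed.

V_CE ≈ 5.3 V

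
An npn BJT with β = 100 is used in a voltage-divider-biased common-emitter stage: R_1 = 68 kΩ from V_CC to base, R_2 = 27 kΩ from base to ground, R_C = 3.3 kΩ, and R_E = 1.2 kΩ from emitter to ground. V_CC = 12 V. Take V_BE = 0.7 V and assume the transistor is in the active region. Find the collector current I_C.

Thevenize the base divider: V_Th = V_CC·R_2/(R_1+R_2) = 12×27/95 = 3.41 V, R_Th = R_1‖R_2 = 19.3 kΩ.
Base-emitter loop: V_Th = I_B·R_Th + V_BE + (β+1)I_B·R_E, so I_B = (3.41 − 0.7) / (19.3 + 101×1.2) = 0.0193 mA.
I_C = β·I_B = 100×0.0193 = 1.93 mA, and I_E = (β+1)I_B = 1.95 mA.
V_CE = V_CC − I_C·R_C − I_E·R_E = 12 − 1.93×3.3 − 1.95×1.2 = 3.3 V.
V_CE = 3.3 V > 0.2 V confirms active-region operation.

I_C ≈ 1.9 mA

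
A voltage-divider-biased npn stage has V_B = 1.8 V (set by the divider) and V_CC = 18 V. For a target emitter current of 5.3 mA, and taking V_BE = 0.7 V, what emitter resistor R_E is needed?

R_E ≈ 0.21 kΩ

V_E = V_B − V_BE = 1.8 − 0.7 = 1.1 V.
R_E = V_E / I_E = 1.1 / 5.3 = 0.208 kΩ.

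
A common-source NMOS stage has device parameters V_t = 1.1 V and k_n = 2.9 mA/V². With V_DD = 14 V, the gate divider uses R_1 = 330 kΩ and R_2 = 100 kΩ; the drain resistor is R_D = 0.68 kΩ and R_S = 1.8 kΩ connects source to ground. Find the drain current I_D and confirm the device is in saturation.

V_G = V_DD·R_2/(R_1+R_2) = 14×100/430 = 3.26 V.
Assume saturation: I_D = (k_n/2)(V_GS − V_t)² with V_GS = V_G − I_D·R_S = 3.26 − 1.8·I_D.
Substituting gives 4.7·I_D² − 12.3·I_D + 6.74 = 0, with roots I_D = 0.788 or 1.82 mA.
The root I_D = 1.82 mA gives V_GS = -0.0204 V ≤ V_t, so take I_D = 0.788 mA.
Then V_GS = 1.84 V and V_DS = V_DD − I_D(R_D+R_S) = 14 − 0.788×2.48 = 12 V.
Saturation requires V_DS ≥ V_GS − V_t = 0.737 V; 12 ≥ 0.737 ✓.

I_D ≈ 0.79 mA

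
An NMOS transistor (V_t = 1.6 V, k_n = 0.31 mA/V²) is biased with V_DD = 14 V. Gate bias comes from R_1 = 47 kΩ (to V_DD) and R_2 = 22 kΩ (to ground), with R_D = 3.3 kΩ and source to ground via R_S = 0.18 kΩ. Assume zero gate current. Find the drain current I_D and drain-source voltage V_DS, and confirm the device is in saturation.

I_D ≈ 1.1 mA, V_DS ≈ 10 V

V_G = V_DD·R_2/(R_1+R_2) = 14×22/69 = 4.46 V.
Assume saturation: I_D = (k_n/2)(V_GS − V_t)² with V_GS = V_G − I_D·R_S = 4.46 − 0.18·I_D.
Substituting gives 0.00502·I_D² − 1.16·I_D + 1.27 = 0, with roots I_D = 1.1 or 230 mA.
The root I_D = 230 mA gives V_GS = -36.9 V ≤ V_t, so take I_D = 1.1 mA.
Then V_GS = 4.27 V and V_DS = V_DD − I_D(R_D+R_S) = 14 − 1.1×3.48 = 10.2 V.
Saturation requires V_DS ≥ V_GS − V_t = 2.67 V; 10.2 ≥ 2.67 ✓.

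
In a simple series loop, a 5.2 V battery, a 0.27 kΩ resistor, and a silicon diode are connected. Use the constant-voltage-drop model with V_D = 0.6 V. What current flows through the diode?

I ≈ 17 mA

KVL around the loop: 5.2 = V_D + I·R = 0.6 + I × 0.27 kΩ.
So I = (5.2 − 0.6) / 0.27 kΩ = 4.6 / 0.27 = 17 mA.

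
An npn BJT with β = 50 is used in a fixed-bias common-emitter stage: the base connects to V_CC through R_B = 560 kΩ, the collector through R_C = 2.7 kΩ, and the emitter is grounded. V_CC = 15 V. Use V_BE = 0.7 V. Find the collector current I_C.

I_C ≈ 1.3 mA

Base loop: V_CC = I_B·R_B + V_BE, so I_B = (15 − 0.7)/560 kΩ = 0.0255 mA.
In the active region I_C = β·I_B = 50 × 0.0255 = 1.28 mA.
Collector loop: V_CE = V_CC − I_C·R_C = 15 − 1.28×2.7 = 11.6 V.
Since V_CE = 11.6 V > V_CE(sat) ≈ 0.2 V, the transistor is in the active region as assumed.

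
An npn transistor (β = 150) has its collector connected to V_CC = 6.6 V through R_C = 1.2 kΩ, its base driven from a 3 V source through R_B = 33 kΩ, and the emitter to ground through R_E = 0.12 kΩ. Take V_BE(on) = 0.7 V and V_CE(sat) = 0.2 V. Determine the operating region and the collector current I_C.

saturation; I_C ≈ 4.8 mA

Assume active: I_B = (3 − 0.7)/(33 + 151×0.12) = 0.045 mA, I_C = β·I_B = 6.75 mA.
Then V_CE = 6.6 − 6.75×1.2 − 6.79×0.12 = -2.31 V < 0.2 V — the active assumption fails.
Re-solve with V_CE = 0.2 V. KCL at the emitter: V_E/R_E = (V_BB−0.7−V_E)/R_B + (V_CC−0.2−V_E)/R_C, giving V_E = 0.587 V.
I_C = (V_CC − 0.2 − V_E)/R_C = (6.4 − 0.587)/1.2 = 4.84 mA.
Check: I_B = (2.3 − 0.587)/33 = 0.0519 mA, and β·I_B = 7.78 mA > I_C, confirming saturation.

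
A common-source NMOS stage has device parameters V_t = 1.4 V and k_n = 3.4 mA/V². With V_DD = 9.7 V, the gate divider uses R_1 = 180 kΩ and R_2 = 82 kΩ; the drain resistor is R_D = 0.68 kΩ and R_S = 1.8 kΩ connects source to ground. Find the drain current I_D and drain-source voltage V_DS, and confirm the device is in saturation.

V_G = V_DD·R_2/(R_1+R_2) = 9.7×82/262 = 3.04 V.
Assume saturation: I_D = (k_n/2)(V_GS − V_t)² with V_GS = V_G − I_D·R_S = 3.04 − 1.8·I_D.
Substituting gives 5.51·I_D² − 11·I_D + 4.55 = 0, with roots I_D = 0.583 or 1.42 mA.
The root I_D = 1.42 mA gives V_GS = 0.487 V ≤ V_t, so take I_D = 0.583 mA.
Then V_GS = 1.99 V and V_DS = V_DD − I_D(R_D+R_S) = 9.7 − 0.583×2.48 = 8.25 V.
Saturation requires V_DS ≥ V_GS − V_t = 0.586 V; 8.25 ≥ 0.586 ✓.

I_D ≈ 0.58 mA, V_DS ≈ 8.3 V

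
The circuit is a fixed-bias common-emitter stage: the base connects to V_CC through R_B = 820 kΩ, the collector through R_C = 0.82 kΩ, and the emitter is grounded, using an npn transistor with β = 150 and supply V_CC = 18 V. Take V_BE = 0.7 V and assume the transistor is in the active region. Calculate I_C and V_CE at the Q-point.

I_C ≈ 3.2 mA, V_CE ≈ 15 V

Base loop: V_CC = I_B·R_B + V_BE, so I_B = (18 − 0.7)/820 kΩ = 0.0211 mA.
In the active region I_C = β·I_B = 150 × 0.0211 = 3.16 mA.
Collector loop: V_CE = V_CC − I_C·R_C = 18 − 3.16×0.82 = 15.4 V.
Since V_CE = 15.4 V > V_CE(sat) ≈ 0.2 V, the transistor is in the active region as assumed.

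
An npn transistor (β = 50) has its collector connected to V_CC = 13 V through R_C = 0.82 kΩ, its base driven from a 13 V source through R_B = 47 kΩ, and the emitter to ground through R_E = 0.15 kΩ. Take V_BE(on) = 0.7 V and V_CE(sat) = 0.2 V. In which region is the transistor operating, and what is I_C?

Assume active. Base-emitter loop: I_B = (V_BB − V_BE)/(R_B + (β+1)R_E) = (13 − 0.7)/(47 + 51×0.15) = 0.225 mA.
I_C = β·I_B = 50×0.225 = 11.3 mA.
V_CE = V_CC − I_C·R_C − I_E·R_E = 13 − 11.3×0.82 − 11.5×0.15 = 2.05 V > V_CE(sat), so the active-region assumption holds.

active; I_C ≈ 11 mA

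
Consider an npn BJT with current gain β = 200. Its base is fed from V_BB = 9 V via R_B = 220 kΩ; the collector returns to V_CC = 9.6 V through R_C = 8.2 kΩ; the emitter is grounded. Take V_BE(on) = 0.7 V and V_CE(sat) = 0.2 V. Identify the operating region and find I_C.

Assume active: I_B = (9 − 0.7)/220 = 0.0377 mA, giving I_C = β·I_B = 7.55 mA.
But then V_CE = 9.6 − 7.55×8.2 = -52.3 V < V_CE(sat) = 0.2 V — impossible in the active region.
So the transistor is saturated. With V_CE = 0.2 V, I_C = (V_CC − 0.2)/R_C = 9.4/8.2 = 1.15 mA.
Check: β·I_B = 7.55 mA > I_C = 1.15 mA, confirming saturation.

saturation; I_C ≈ 1.1 mA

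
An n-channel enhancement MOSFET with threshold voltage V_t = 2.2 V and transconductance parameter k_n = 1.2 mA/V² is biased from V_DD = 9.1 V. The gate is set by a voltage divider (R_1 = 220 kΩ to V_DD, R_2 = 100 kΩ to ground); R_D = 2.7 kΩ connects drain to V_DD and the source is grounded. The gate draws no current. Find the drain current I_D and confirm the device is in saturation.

V_G = V_DD·R_2/(R_1+R_2) = 9.1×100/320 = 2.84 V. With the source grounded, V_GS = V_G = 2.84 V.
Assume saturation: I_D = (k_n/2)(V_GS − V_t)² = (1.2/2)×(2.84 − 2.2)² = 0.6×0.644² = 0.249 mA.
V_DS = V_DD − I_D·R_D = 9.1 − 0.249×2.7 = 8.43 V.
Saturation requires V_DS ≥ V_GS − V_t = 0.644 V; 8.43 ≥ 0.644 ✓.

I_D ≈ 0.25 mA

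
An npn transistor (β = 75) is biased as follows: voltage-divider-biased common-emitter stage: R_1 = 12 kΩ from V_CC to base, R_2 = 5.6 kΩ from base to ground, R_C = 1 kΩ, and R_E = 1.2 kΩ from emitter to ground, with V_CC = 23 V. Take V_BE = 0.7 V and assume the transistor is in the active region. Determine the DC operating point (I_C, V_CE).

I_C ≈ 5.2 mA, V_CE ≈ 11 V

Thevenize the base divider: V_Th = V_CC·R_2/(R_1+R_2) = 23×5.6/17.6 = 7.32 V, R_Th = R_1‖R_2 = 3.82 kΩ.
Base-emitter loop: V_Th = I_B·R_Th + V_BE + (β+1)I_B·R_E, so I_B = (7.32 − 0.7) / (3.82 + 76×1.2) = 0.0697 mA.
I_C = β·I_B = 75×0.0697 = 5.22 mA, and I_E = (β+1)I_B = 5.29 mA.
V_CE = V_CC − I_C·R_C − I_E·R_E = 23 − 5.22×1 − 5.29×1.2 = 11.4 V.
V_CE = 11.4 V > 0.2 V confirms active-region operation.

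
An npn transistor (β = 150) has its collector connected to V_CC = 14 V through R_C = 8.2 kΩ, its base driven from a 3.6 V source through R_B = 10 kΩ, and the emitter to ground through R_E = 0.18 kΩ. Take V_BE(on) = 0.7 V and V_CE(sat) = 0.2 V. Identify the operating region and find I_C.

Assume active: I_B = (3.6 − 0.7)/(10 + 151×0.18) = 0.078 mA, I_C = β·I_B = 11.7 mA.
Then V_CE = 14 − 11.7×8.2 − 11.8×0.18 = -84.1 V < 0.2 V — the active assumption fails.
Re-solve with V_CE = 0.2 V. KCL at the emitter: V_E/R_E = (V_BB−0.7−V_E)/R_B + (V_CC−0.2−V_E)/R_C, giving V_E = 0.341 V.
I_C = (V_CC − 0.2 − V_E)/R_C = (13.8 − 0.341)/8.2 = 1.64 mA.
Check: I_B = (2.9 − 0.341)/10 = 0.256 mA, and β·I_B = 38.4 mA > I_C, confirming saturation.

saturation; I_C ≈ 1.6 mA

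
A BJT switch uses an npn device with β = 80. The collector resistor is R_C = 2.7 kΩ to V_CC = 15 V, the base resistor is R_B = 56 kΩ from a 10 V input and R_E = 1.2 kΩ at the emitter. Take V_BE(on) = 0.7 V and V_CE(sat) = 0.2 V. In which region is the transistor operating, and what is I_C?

saturation; I_C ≈ 3.8 mA

Assume active: I_B = (10 − 0.7)/(56 + 81×1.2) = 0.0607 mA, I_C = β·I_B = 4.86 mA.
Then V_CE = 15 − 4.86×2.7 − 4.92×1.2 = -4.01 V < 0.2 V — the active assumption fails.
Re-solve with V_CE = 0.2 V. KCL at the emitter: V_E/R_E = (V_BB−0.7−V_E)/R_B + (V_CC−0.2−V_E)/R_C, giving V_E = 4.62 V.
I_C = (V_CC − 0.2 − V_E)/R_C = (14.8 − 4.62)/2.7 = 3.77 mA.
Check: I_B = (9.3 − 4.62)/56 = 0.0835 mA, and β·I_B = 6.68 mA > I_C, confirming saturation.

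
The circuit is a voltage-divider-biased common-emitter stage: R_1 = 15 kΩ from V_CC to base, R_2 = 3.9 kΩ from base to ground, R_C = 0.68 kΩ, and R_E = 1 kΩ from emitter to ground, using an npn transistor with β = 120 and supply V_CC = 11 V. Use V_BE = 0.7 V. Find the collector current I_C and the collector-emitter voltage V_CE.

Thevenize the base divider: V_Th = V_CC·R_2/(R_1+R_2) = 11×3.9/18.9 = 2.27 V, R_Th = R_1‖R_2 = 3.1 kΩ.
Base-emitter loop: V_Th = I_B·R_Th + V_BE + (β+1)I_B·R_E, so I_B = (2.27 − 0.7) / (3.1 + 121×1) = 0.0127 mA.
I_C = β·I_B = 120×0.0127 = 1.52 mA, and I_E = (β+1)I_B = 1.53 mA.
V_CE = V_CC − I_C·R_C − I_E·R_E = 11 − 1.52×0.68 − 1.53×1 = 8.44 V.
V_CE = 8.44 V > 0.2 V confirms active-region operation.

I_C ≈ 1.5 mA, V_CE ≈ 8.4 V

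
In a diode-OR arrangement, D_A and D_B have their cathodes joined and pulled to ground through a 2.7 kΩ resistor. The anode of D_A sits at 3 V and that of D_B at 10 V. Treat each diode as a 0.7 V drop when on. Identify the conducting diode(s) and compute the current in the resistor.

Assume both conduct. Then node N would need to be at both 3−0.7 = 2.3 V and 10−0.7 = 9.3 V, which is impossible.
Assume only D_B conducts: V_N = 10 − 0.7 = 9.3 V, so I_R = 9.3/2.7 = 3.44 mA.
Check D_A: its anode-to-cathode voltage is 3 − 9.3 = -6.3 V < 0.7 V, so it is off. The assumption is consistent.

Only D_B conducts; I_R ≈ 3.4 mA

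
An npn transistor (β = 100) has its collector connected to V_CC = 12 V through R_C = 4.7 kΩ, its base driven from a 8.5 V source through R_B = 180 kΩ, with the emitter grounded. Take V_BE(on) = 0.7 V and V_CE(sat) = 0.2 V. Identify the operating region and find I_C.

Assume active: I_B = (8.5 − 0.7)/180 = 0.0433 mA, giving I_C = β·I_B = 4.33 mA.
But then V_CE = 12 − 4.33×4.7 = -8.37 V < V_CE(sat) = 0.2 V — impossible in the active region.
So the transistor is saturated. With V_CE = 0.2 V, I_C = (V_CC − 0.2)/R_C = 11.8/4.7 = 2.51 mA.
Check: β·I_B = 4.33 mA > I_C = 2.51 mA, confirming saturation.

saturation; I_C ≈ 2.5 mA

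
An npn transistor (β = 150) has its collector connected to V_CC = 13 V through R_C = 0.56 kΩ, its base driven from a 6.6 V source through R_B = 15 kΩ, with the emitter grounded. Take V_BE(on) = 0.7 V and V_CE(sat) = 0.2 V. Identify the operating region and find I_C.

Assume active: I_B = (6.6 − 0.7)/15 = 0.393 mA, giving I_C = β·I_B = 59 mA.
But then V_CE = 13 − 59×0.56 = -20 V < V_CE(sat) = 0.2 V — impossible in the active region.
So the transistor is saturated. With V_CE = 0.2 V, I_C = (V_CC − 0.2)/R_C = 12.8/0.56 = 22.9 mA.
Check: β·I_B = 59 mA > I_C = 22.9 mA, confirming saturation.

saturation; I_C ≈ 23 mA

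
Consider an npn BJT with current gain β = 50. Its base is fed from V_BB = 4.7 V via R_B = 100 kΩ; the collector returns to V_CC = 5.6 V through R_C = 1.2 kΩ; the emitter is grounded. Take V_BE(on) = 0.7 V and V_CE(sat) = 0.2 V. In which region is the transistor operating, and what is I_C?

Assume active. Base-emitter loop: I_B = (V_BB − V_BE)/R_B = (4.7 − 0.7)/100 = 0.04 mA.
I_C = β·I_B = 50×0.04 = 2 mA.
V_CE = V_CC − I_C·R_C = 5.6 − 2×1.2 = 3.2 V > V_CE(sat), so the active-region assumption holds.

active; I_C ≈ 2 mA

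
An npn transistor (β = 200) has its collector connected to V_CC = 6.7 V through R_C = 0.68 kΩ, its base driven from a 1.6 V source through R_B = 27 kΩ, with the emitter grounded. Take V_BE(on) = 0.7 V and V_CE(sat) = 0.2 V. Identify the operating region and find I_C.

Assume active. Base-emitter loop: I_B = (V_BB − V_BE)/R_B = (1.6 − 0.7)/27 = 0.0333 mA.
I_C = β·I_B = 200×0.0333 = 6.67 mA.
V_CE = V_CC − I_C·R_C = 6.7 − 6.67×0.68 = 2.17 V > V_CE(sat), so the active-region assumption holds.

active; I_C ≈ 6.7 mA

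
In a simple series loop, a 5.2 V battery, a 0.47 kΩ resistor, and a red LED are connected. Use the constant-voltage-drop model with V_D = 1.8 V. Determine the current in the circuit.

KVL around the loop: 5.2 = V_D + I·R = 1.8 + I × 0.47 kΩ.
So I = (5.2 − 1.8) / 0.47 kΩ = 3.4 / 0.47 = 7.23 mA.

I ≈ 7.2 mA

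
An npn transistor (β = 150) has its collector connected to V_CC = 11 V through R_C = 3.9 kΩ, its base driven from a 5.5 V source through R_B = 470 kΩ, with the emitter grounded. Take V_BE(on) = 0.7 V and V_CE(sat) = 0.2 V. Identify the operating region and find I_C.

active; I_C ≈ 1.5 mA

Assume active. Base-emitter loop: I_B = (V_BB − V_BE)/R_B = (5.5 − 0.7)/470 = 0.0102 mA.
I_C = β·I_B = 150×0.0102 = 1.53 mA.
V_CE = V_CC − I_C·R_C = 11 − 1.53×3.9 = 5.03 V > V_CE(sat), so the active-region assumption holds.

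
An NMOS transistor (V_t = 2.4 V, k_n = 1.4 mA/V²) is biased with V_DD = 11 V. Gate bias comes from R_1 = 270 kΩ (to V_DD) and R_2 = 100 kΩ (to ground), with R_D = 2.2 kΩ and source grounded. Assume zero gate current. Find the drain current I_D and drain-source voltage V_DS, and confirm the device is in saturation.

V_G = V_DD·R_2/(R_1+R_2) = 11×100/370 = 2.97 V. With the source grounded, V_GS = V_G = 2.97 V.
Assume saturation: I_D = (k_n/2)(V_GS − V_t)² = (1.4/2)×(2.97 − 2.4)² = 0.7×0.573² = 0.23 mA.
V_DS = V_DD − I_D·R_D = 11 − 0.23×2.2 = 10.5 V.
Saturation requires V_DS ≥ V_GS − V_t = 0.573 V; 10.5 ≥ 0.573 ✓.

I_D ≈ 0.23 mA, V_DS ≈ 10 V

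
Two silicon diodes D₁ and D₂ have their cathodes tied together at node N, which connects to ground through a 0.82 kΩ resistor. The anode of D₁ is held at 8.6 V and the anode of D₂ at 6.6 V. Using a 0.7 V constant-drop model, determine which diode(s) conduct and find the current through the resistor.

Assume both conduct. Then node N would need to be at both 8.6−0.7 = 7.9 V and 6.6−0.7 = 5.9 V, which is impossible.
Assume only D₁ conducts: V_N = 8.6 − 0.7 = 7.9 V, so I_R = 7.9/0.82 = 9.63 mA.
Check D₂: its anode-to-cathode voltage is 6.6 − 7.9 = -1.3 V < 0.7 V, so it is off. The assumption is consistent.

Only D₁ conducts; I_R ≈ 9.6 mA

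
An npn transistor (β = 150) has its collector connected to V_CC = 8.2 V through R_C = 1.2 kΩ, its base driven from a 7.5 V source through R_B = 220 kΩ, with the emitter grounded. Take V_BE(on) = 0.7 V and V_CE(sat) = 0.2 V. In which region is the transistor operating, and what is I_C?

Assume active. Base-emitter loop: I_B = (V_BB − V_BE)/R_B = (7.5 − 0.7)/220 = 0.0309 mA.
I_C = β·I_B = 150×0.0309 = 4.64 mA.
V_CE = V_CC − I_C·R_C = 8.2 − 4.64×1.2 = 2.64 V > V_CE(sat), so the active-region assumption holds.

active; I_C ≈ 4.6 mA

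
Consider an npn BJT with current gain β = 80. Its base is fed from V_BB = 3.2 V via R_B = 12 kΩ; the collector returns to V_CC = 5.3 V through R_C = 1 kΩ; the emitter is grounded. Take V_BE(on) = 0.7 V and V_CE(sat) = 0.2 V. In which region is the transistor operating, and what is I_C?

Assume active: I_B = (3.2 − 0.7)/12 = 0.208 mA, giving I_C = β·I_B = 16.7 mA.
But then V_CE = 5.3 − 16.7×1 = -11.4 V < V_CE(sat) = 0.2 V — impossible in the active region.
So the transistor is saturated. With V_CE = 0.2 V, I_C = (V_CC − 0.2)/R_C = 5.1/1 = 5.1 mA.
Check: β·I_B = 16.7 mA > I_C = 5.1 mA, confirming saturation.

saturation; I_C ≈ 5.1 mA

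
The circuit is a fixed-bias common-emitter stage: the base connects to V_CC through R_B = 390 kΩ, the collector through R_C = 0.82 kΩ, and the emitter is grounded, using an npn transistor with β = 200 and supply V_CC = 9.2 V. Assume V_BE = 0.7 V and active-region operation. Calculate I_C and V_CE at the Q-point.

I_C ≈ 4.4 mA, V_CE ≈ 5.6 V

Base loop: V_CC = I_B·R_B + V_BE, so I_B = (9.2 − 0.7)/390 kΩ = 0.0218 mA.
In the active region I_C = β·I_B = 200 × 0.0218 = 4.36 mA.
Collector loop: V_CE = V_CC − I_C·R_C = 9.2 − 4.36×0.82 = 5.63 V.
Since V_CE = 5.63 V > V_CE(sat) ≈ 0.2 V, the transistor is in the active region as assumed.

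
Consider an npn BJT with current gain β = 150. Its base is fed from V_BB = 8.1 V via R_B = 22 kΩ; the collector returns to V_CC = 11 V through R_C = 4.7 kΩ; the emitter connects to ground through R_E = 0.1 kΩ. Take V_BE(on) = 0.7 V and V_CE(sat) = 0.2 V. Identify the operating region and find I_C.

Assume active: I_B = (8.1 − 0.7)/(22 + 151×0.1) = 0.199 mA, I_C = β·I_B = 29.9 mA.
Then V_CE = 11 − 29.9×4.7 − 30.1×0.1 = -133 V < 0.2 V — the active assumption fails.
Re-solve with V_CE = 0.2 V. KCL at the emitter: V_E/R_E = (V_BB−0.7−V_E)/R_B + (V_CC−0.2−V_E)/R_C, giving V_E = 0.257 V.
I_C = (V_CC − 0.2 − V_E)/R_C = (10.8 − 0.257)/4.7 = 2.24 mA.
Check: I_B = (7.4 − 0.257)/22 = 0.325 mA, and β·I_B = 48.7 mA > I_C, confirming saturation.

saturation; I_C ≈ 2.2 mA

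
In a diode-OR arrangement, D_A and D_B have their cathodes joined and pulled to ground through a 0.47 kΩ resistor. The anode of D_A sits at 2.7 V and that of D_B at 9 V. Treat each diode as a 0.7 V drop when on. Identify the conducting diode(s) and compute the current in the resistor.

Only D_B conducts; I_R ≈ 18 mA

Assume both conduct. Then node N would need to be at both 2.7−0.7 = 2 V and 9−0.7 = 8.3 V, which is impossible.
Assume only D_B conducts: V_N = 9 − 0.7 = 8.3 V, so I_R = 8.3/0.47 = 17.7 mA.
Check D_A: its anode-to-cathode voltage is 2.7 − 8.3 = -5.6 V < 0.7 V, so it is off. The assumption is consistent.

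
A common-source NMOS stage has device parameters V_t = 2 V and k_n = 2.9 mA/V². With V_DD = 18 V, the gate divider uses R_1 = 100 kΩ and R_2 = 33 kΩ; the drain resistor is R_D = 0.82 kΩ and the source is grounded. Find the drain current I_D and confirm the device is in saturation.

V_G = V_DD·R_2/(R_1+R_2) = 18×33/133 = 4.47 V. With the source grounded, V_GS = V_G = 4.47 V.
Assume saturation: I_D = (k_n/2)(V_GS − V_t)² = (2.9/2)×(4.47 − 2)² = 1.45×2.47² = 8.82 mA.
V_DS = V_DD − I_D·R_D = 18 − 8.82×0.82 = 10.8 V.
Saturation requires V_DS ≥ V_GS − V_t = 2.47 V; 10.8 ≥ 2.47 ✓.

I_D ≈ 8.8 mA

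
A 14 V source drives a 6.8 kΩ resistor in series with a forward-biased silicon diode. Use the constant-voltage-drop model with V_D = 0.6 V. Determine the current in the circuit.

KVL around the loop: 14 = V_D + I·R = 0.6 + I × 6.8 kΩ.
So I = (14 − 0.6) / 6.8 kΩ = 13.4 / 6.8 = 1.97 mA.

I ≈ 2 mA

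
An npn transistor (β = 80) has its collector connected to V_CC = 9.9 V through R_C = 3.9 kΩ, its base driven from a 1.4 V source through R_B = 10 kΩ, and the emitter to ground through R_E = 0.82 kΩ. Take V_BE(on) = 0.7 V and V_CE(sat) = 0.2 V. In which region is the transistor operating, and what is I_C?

active; I_C ≈ 0.73 mA

Assume active. Base-emitter loop: I_B = (V_BB − V_BE)/(R_B + (β+1)R_E) = (1.4 − 0.7)/(10 + 81×0.82) = 0.00916 mA.
I_C = β·I_B = 80×0.00916 = 0.733 mA.
V_CE = V_CC − I_C·R_C − I_E·R_E = 9.9 − 0.733×3.9 − 0.742×0.82 = 6.43 V > V_CE(sat), so the active-region assumption holds.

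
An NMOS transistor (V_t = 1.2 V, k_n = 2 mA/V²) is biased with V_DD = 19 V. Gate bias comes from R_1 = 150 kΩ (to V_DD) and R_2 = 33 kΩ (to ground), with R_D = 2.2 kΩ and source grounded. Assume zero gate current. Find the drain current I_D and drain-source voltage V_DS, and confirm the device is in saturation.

I_D ≈ 5 mA, V_DS ≈ 8.1 V

V_G = V_DD·R_2/(R_1+R_2) = 19×33/183 = 3.43 V. With the source grounded, V_GS = V_G = 3.43 V.
Assume saturation: I_D = (k_n/2)(V_GS − V_t)² = (2/2)×(3.43 − 1.2)² = 1×2.23² = 4.96 mA.
V_DS = V_DD − I_D·R_D = 19 − 4.96×2.2 = 8.1 V.
Saturation requires V_DS ≥ V_GS − V_t = 2.23 V; 8.1 ≥ 2.23 ✓.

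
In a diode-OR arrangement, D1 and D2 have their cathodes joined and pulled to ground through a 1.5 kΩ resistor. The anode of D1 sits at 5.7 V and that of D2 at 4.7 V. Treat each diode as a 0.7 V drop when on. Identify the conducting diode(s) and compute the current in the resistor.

Only D1 conducts; I_R ≈ 3.3 mA

Assume both conduct. Then node N would need to be at both 5.7−0.7 = 5 V and 4.7−0.7 = 4 V, which is impossible.
Assume only D1 conducts: V_N = 5.7 − 0.7 = 5 V, so I_R = 5/1.5 = 3.33 mA.
Check D2: its anode-to-cathode voltage is 4.7 − 5 = -0.3 V < 0.7 V, so it is off. The assumption is consistent.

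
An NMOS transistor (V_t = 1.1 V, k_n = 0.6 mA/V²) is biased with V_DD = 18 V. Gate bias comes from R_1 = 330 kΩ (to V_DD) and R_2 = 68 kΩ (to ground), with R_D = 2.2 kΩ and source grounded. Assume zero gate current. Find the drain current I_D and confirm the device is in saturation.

V_G = V_DD·R_2/(R_1+R_2) = 18×68/398 = 3.08 V. With the source grounded, V_GS = V_G = 3.08 V.
Assume saturation: I_D = (k_n/2)(V_GS − V_t)² = (0.6/2)×(3.08 − 1.1)² = 0.3×1.98² = 1.17 mA.
V_DS = V_DD − I_D·R_D = 18 − 1.17×2.2 = 15.4 V.
Saturation requires V_DS ≥ V_GS − V_t = 1.98 V; 15.4 ≥ 1.98 ✓.

I_D ≈ 1.2 mA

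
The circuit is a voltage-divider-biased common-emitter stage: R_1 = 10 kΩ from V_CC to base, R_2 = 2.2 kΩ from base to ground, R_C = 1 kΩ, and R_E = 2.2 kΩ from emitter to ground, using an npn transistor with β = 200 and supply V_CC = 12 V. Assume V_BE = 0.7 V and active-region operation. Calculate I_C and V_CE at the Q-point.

I_C ≈ 0.66 mA, V_CE ≈ 9.9 V

Thevenize the base divider: V_Th = V_CC·R_2/(R_1+R_2) = 12×2.2/12.2 = 2.16 V, R_Th = R_1‖R_2 = 1.8 kΩ.
Base-emitter loop: V_Th = I_B·R_Th + V_BE + (β+1)I_B·R_E, so I_B = (2.16 − 0.7) / (1.8 + 201×2.2) = 0.0033 mA.
I_C = β·I_B = 200×0.0033 = 0.659 mA, and I_E = (β+1)I_B = 0.663 mA.
V_CE = V_CC − I_C·R_C − I_E·R_E = 12 − 0.659×1 − 0.663×2.2 = 9.88 V.
V_CE = 9.88 V > 0.2 V confirms active-region operation.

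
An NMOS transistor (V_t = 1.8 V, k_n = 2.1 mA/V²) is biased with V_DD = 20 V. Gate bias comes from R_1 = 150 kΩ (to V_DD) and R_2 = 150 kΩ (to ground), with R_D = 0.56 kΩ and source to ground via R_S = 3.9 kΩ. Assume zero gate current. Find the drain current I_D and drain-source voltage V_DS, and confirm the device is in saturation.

V_G = V_DD·R_2/(R_1+R_2) = 20×150/300 = 10 V.
Assume saturation: I_D = (k_n/2)(V_GS − V_t)² with V_GS = V_G − I_D·R_S = 10 − 3.9·I_D.
Substituting gives 16·I_D² − 68.2·I_D + 70.6 = 0, with roots I_D = 1.77 or 2.5 mA.
The root I_D = 2.5 mA gives V_GS = 0.258 V ≤ V_t, so take I_D = 1.77 mA.
Then V_GS = 3.1 V and V_DS = V_DD − I_D(R_D+R_S) = 20 − 1.77×4.46 = 12.1 V.
Saturation requires V_DS ≥ V_GS − V_t = 1.3 V; 12.1 ≥ 1.3 ✓.

I_D ≈ 1.8 mA, V_DS ≈ 12 V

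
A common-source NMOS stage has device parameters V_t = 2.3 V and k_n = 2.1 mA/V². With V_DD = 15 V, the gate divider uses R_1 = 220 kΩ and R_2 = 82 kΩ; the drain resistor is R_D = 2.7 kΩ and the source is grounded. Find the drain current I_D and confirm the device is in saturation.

V_G = V_DD·R_2/(R_1+R_2) = 15×82/302 = 4.07 V. With the source grounded, V_GS = V_G = 4.07 V.
Assume saturation: I_D = (k_n/2)(V_GS − V_t)² = (2.1/2)×(4.07 − 2.3)² = 1.05×1.77² = 3.3 mA.
V_DS = V_DD − I_D·R_D = 15 − 3.3×2.7 = 6.09 V.
Saturation requires V_DS ≥ V_GS − V_t = 1.77 V; 6.09 ≥ 1.77 ✓.

I_D ≈ 3.3 mA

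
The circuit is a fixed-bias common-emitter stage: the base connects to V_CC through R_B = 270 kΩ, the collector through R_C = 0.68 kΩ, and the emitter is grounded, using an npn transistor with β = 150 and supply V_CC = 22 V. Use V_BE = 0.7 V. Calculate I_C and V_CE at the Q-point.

I_C ≈ 12 mA, V_CE ≈ 14 V

Base loop: V_CC = I_B·R_B + V_BE, so I_B = (22 − 0.7)/270 kΩ = 0.0789 mA.
In the active region I_C = β·I_B = 150 × 0.0789 = 11.8 mA.
Collector loop: V_CE = V_CC − I_C·R_C = 22 − 11.8×0.68 = 14 V.
Since V_CE = 14 V > V_CE(sat) ≈ 0.2 V, the transistor is in the active region as assumed.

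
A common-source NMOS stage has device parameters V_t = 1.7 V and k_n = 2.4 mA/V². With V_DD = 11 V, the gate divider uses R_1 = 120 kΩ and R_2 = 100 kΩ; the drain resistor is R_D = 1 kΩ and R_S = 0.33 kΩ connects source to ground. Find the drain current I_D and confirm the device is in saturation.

I_D ≈ 4.3 mA

V_G = V_DD·R_2/(R_1+R_2) = 11×100/220 = 5 V.
Assume saturation: I_D = (k_n/2)(V_GS − V_t)² with V_GS = V_G − I_D·R_S = 5 − 0.33·I_D.
Substituting gives 0.131·I_D² − 3.61·I_D + 13.1 = 0, with roots I_D = 4.28 or 23.4 mA.
The root I_D = 23.4 mA gives V_GS = -2.71 V ≤ V_t, so take I_D = 4.28 mA.
Then V_GS = 3.59 V and V_DS = V_DD − I_D(R_D+R_S) = 11 − 4.28×1.33 = 5.31 V.
Saturation requires V_DS ≥ V_GS − V_t = 1.89 V; 5.31 ≥ 1.89 ✓.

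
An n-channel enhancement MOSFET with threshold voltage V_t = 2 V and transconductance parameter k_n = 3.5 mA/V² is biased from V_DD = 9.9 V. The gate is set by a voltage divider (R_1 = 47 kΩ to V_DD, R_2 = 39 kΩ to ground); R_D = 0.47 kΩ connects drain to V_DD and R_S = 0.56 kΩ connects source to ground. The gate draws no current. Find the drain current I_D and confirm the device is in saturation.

I_D ≈ 2.4 mA

V_G = V_DD·R_2/(R_1+R_2) = 9.9×39/86 = 4.49 V.
Assume saturation: I_D = (k_n/2)(V_GS − V_t)² with V_GS = V_G − I_D·R_S = 4.49 − 0.56·I_D.
Substituting gives 0.549·I_D² − 5.88·I_D + 10.8 = 0, with roots I_D = 2.37 or 8.35 mA.
The root I_D = 8.35 mA gives V_GS = -0.184 V ≤ V_t, so take I_D = 2.37 mA.
Then V_GS = 3.16 V and V_DS = V_DD − I_D(R_D+R_S) = 9.9 − 2.37×1.03 = 7.46 V.
Saturation requires V_DS ≥ V_GS − V_t = 1.16 V; 7.46 ≥ 1.16 ✓.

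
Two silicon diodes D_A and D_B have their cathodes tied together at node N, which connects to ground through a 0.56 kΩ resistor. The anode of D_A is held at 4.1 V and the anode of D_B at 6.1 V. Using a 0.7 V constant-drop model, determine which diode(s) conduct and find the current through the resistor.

Assume both conduct. Then node N would need to be at both 4.1−0.7 = 3.4 V and 6.1−0.7 = 5.4 V, which is impossible.
Assume only D_B conducts: V_N = 6.1 − 0.7 = 5.4 V, so I_R = 5.4/0.56 = 9.64 mA.
Check D_A: its anode-to-cathode voltage is 4.1 − 5.4 = -1.3 V < 0.7 V, so it is off. The assumption is consistent.

Only D_B conducts; I_R ≈ 9.6 mA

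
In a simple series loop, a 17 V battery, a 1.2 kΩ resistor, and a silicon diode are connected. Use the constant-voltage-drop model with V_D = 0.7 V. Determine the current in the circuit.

KVL around the loop: 17 = V_D + I·R = 0.7 + I × 1.2 kΩ.
So I = (17 − 0.7) / 1.2 kΩ = 16.3 / 1.2 = 13.6 mA.

I ≈ 14 mA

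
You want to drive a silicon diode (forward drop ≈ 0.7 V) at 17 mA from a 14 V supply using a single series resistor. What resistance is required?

The resistor drops V_S − V_D = 14 − 0.7 = 13.3 V at 17 mA.
R = 13.3 V / 17 mA = 0.782 kΩ.

R ≈ 0.78 kΩ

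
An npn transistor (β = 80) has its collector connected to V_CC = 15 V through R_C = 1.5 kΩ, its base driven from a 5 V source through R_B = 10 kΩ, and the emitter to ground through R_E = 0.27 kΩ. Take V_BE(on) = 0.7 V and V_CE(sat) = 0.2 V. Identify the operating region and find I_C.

Assume active: I_B = (5 − 0.7)/(10 + 81×0.27) = 0.135 mA, I_C = β·I_B = 10.8 mA.
Then V_CE = 15 − 10.8×1.5 − 10.9×0.27 = -4.14 V < 0.2 V — the active assumption fails.
Re-solve with V_CE = 0.2 V. KCL at the emitter: V_E/R_E = (V_BB−0.7−V_E)/R_B + (V_CC−0.2−V_E)/R_C, giving V_E = 2.3 V.
I_C = (V_CC − 0.2 − V_E)/R_C = (14.8 − 2.3)/1.5 = 8.33 mA.
Check: I_B = (4.3 − 2.3)/10 = 0.2 mA, and β·I_B = 16 mA > I_C, confirming saturation.

saturation; I_C ≈ 8.3 mA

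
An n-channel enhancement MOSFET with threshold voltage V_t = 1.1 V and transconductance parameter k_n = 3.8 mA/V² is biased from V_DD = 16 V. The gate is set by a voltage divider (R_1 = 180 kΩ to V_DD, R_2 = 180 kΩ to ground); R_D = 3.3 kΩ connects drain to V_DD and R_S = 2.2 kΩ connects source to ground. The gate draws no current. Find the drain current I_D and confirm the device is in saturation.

I_D ≈ 2.6 mA

V_G = V_DD·R_2/(R_1+R_2) = 16×180/360 = 8 V.
Assume saturation: I_D = (k_n/2)(V_GS − V_t)² with V_GS = V_G − I_D·R_S = 8 − 2.2·I_D.
Substituting gives 9.2·I_D² − 58.7·I_D + 90.5 = 0, with roots I_D = 2.6 or 3.78 mA.
The root I_D = 3.78 mA gives V_GS = -0.31 V ≤ V_t, so take I_D = 2.6 mA.
Then V_GS = 2.27 V and V_DS = V_DD − I_D(R_D+R_S) = 16 − 2.6×5.5 = 1.68 V.
Saturation requires V_DS ≥ V_GS − V_t = 1.17 V; 1.68 ≥ 1.17 ✓.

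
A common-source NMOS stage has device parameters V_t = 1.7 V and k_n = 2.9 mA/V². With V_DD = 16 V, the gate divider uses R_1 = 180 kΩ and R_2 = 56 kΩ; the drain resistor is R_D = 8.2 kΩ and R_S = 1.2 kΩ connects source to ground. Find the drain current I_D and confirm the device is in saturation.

I_D ≈ 1 mA

V_G = V_DD·R_2/(R_1+R_2) = 16×56/236 = 3.8 V.
Assume saturation: I_D = (k_n/2)(V_GS − V_t)² with V_GS = V_G − I_D·R_S = 3.8 − 1.2·I_D.
Substituting gives 2.09·I_D² − 8.3·I_D + 6.37 = 0, with roots I_D = 1.04 or 2.93 mA.
The root I_D = 2.93 mA gives V_GS = 0.278 V ≤ V_t, so take I_D = 1.04 mA.
Then V_GS = 2.55 V and V_DS = V_DD − I_D(R_D+R_S) = 16 − 1.04×9.4 = 6.21 V.
Saturation requires V_DS ≥ V_GS − V_t = 0.847 V; 6.21 ≥ 0.847 ✓.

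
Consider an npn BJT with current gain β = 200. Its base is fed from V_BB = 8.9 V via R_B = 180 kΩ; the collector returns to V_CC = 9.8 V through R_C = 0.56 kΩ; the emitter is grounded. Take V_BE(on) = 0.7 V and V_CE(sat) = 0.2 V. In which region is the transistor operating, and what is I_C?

active; I_C ≈ 9.1 mA

Assume active. Base-emitter loop: I_B = (V_BB − V_BE)/R_B = (8.9 − 0.7)/180 = 0.0456 mA.
I_C = β·I_B = 200×0.0456 = 9.11 mA.
V_CE = V_CC − I_C·R_C = 9.8 − 9.11×0.56 = 4.7 V > V_CE(sat), so the active-region assumption holds.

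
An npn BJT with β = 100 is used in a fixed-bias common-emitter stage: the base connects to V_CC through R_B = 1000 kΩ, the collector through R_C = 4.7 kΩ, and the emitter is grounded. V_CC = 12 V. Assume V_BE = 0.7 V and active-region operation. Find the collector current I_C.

I_C ≈ 1.1 mA

Base loop: V_CC = I_B·R_B + V_BE, so I_B = (12 − 0.7)/1000 kΩ = 0.0113 mA.
In the active region I_C = β·I_B = 100 × 0.0113 = 1.13 mA.
Collector loop: V_CE = V_CC − I_C·R_C = 12 − 1.13×4.7 = 6.69 V.
Since V_CE = 6.69 V > V_CE(sat) ≈ 0.2 V, the transistor is in the active region as assumed.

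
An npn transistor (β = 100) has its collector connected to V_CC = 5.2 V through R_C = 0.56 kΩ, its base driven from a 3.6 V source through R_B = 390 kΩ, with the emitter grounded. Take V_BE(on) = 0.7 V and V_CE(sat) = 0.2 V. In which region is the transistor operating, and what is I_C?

Assume active. Base-emitter loop: I_B = (V_BB − V_BE)/R_B = (3.6 − 0.7)/390 = 0.00744 mA.
I_C = β·I_B = 100×0.00744 = 0.744 mA.
V_CE = V_CC − I_C·R_C = 5.2 − 0.744×0.56 = 4.78 V > V_CE(sat), so the active-region assumption holds.

active; I_C ≈ 0.74 mA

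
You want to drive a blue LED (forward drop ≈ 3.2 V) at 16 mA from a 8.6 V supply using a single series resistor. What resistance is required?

The resistor drops V_S − V_D = 8.6 − 3.2 = 5.4 V at 16 mA.
R = 5.4 V / 16 mA = 0.337 kΩ.

R ≈ 0.34 kΩ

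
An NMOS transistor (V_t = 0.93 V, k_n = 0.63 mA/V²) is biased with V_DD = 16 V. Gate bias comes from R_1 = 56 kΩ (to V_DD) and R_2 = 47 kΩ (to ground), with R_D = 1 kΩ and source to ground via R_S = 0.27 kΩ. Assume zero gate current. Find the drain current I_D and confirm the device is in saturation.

V_G = V_DD·R_2/(R_1+R_2) = 16×47/103 = 7.3 V.
Assume saturation: I_D = (k_n/2)(V_GS − V_t)² with V_GS = V_G − I_D·R_S = 7.3 − 0.27·I_D.
Substituting gives 0.023·I_D² − 2.08·I_D + 12.8 = 0, with roots I_D = 6.62 or 84.1 mA.
The root I_D = 84.1 mA gives V_GS = -15.4 V ≤ V_t, so take I_D = 6.62 mA.
Then V_GS = 5.51 V and V_DS = V_DD − I_D(R_D+R_S) = 16 − 6.62×1.27 = 7.59 V.
Saturation requires V_DS ≥ V_GS − V_t = 4.58 V; 7.59 ≥ 4.58 ✓.

I_D ≈ 6.6 mA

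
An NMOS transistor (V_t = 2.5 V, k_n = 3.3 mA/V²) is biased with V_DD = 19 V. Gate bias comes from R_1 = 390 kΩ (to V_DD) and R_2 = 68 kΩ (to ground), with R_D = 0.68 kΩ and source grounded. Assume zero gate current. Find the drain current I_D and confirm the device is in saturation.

V_G = V_DD·R_2/(R_1+R_2) = 19×68/458 = 2.82 V. With the source grounded, V_GS = V_G = 2.82 V.
Assume saturation: I_D = (k_n/2)(V_GS − V_t)² = (3.3/2)×(2.82 − 2.5)² = 1.65×0.321² = 0.17 mA.
V_DS = V_DD − I_D·R_D = 19 − 0.17×0.68 = 18.9 V.
Saturation requires V_DS ≥ V_GS − V_t = 0.321 V; 18.9 ≥ 0.321 ✓.

I_D ≈ 0.17 mA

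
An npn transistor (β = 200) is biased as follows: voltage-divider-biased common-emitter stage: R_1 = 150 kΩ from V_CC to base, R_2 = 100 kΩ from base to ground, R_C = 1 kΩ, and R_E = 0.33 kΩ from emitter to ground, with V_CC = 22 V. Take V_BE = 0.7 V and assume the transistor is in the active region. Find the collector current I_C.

I_C ≈ 13 mA

Thevenize the base divider: V_Th = V_CC·R_2/(R_1+R_2) = 22×100/250 = 8.8 V, R_Th = R_1‖R_2 = 60 kΩ.
Base-emitter loop: V_Th = I_B·R_Th + V_BE + (β+1)I_B·R_E, so I_B = (8.8 − 0.7) / (60 + 201×0.33) = 0.0641 mA.
I_C = β·I_B = 200×0.0641 = 12.8 mA, and I_E = (β+1)I_B = 12.9 mA.
V_CE = V_CC − I_C·R_C − I_E·R_E = 22 − 12.8×1 − 12.9×0.33 = 4.92 V.
V_CE = 4.92 V > 0.2 V confirms active-region operation.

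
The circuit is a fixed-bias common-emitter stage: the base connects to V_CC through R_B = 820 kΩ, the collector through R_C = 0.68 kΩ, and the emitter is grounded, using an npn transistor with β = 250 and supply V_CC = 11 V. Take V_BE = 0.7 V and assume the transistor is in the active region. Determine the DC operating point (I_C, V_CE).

Base loop: V_CC = I_B·R_B + V_BE, so I_B = (11 − 0.7)/820 kΩ = 0.0126 mA.
In the active region I_C = β·I_B = 250 × 0.0126 = 3.14 mA.
Collector loop: V_CE = V_CC − I_C·R_C = 11 − 3.14×0.68 = 8.86 V.
Since V_CE = 8.86 V > V_CE(sat) ≈ 0.2 V, the transistor is in the active region as assumed.

I_C ≈ 3.1 mA, V_CE ≈ 8.9 V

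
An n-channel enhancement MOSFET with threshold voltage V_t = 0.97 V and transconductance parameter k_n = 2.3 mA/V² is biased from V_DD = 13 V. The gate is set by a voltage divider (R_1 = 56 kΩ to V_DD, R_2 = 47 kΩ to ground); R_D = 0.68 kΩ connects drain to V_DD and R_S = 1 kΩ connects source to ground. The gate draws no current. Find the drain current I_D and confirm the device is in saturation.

V_G = V_DD·R_2/(R_1+R_2) = 13×47/103 = 5.93 V.
Assume saturation: I_D = (k_n/2)(V_GS − V_t)² with V_GS = V_G − I_D·R_S = 5.93 − 1·I_D.
Substituting gives 1.15·I_D² − 12.4·I_D + 28.3 = 0, with roots I_D = 3.27 or 7.52 mA.
The root I_D = 7.52 mA gives V_GS = -1.59 V ≤ V_t, so take I_D = 3.27 mA.
Then V_GS = 2.66 V and V_DS = V_DD − I_D(R_D+R_S) = 13 − 3.27×1.68 = 7.5 V.
Saturation requires V_DS ≥ V_GS − V_t = 1.69 V; 7.5 ≥ 1.69 ✓.

I_D ≈ 3.3 mA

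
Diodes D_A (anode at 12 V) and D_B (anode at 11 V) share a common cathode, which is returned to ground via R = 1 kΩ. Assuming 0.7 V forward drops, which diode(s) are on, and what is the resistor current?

Assume both conduct. Then node N would need to be at both 12−0.7 = 11.3 V and 11−0.7 = 10.3 V, which is impossible.
Assume only D_A conducts: V_N = 12 − 0.7 = 11.3 V, so I_R = 11.3/1 = 11.3 mA.
Check D_B: its anode-to-cathode voltage is 11 − 11.3 = -0.3 V < 0.7 V, so it is off. The assumption is consistent.

Only D_A conducts; I_R ≈ 11 mA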